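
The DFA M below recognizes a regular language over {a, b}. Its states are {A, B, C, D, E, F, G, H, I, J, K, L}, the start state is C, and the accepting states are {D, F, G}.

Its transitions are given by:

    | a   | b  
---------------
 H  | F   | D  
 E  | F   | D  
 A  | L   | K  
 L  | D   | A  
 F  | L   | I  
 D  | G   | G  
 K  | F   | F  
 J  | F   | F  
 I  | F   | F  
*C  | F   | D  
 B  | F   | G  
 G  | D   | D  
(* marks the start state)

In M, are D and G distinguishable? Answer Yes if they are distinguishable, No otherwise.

No

States {B,E,H,J} cannot be reached from the start state, so discard them.
Start with accepting vs non-accepting: {D,F,G} | {A,C,I,K,L}.
Split {D,F,G} by δ(·,a) → {D,G} and {F}.
Refine {A,C,I,K,L} on symbol a: members go to different blocks, giving {C,I,K} and {A} and {L}.
On input b, block {C,I,K} splits into {I,K} and {C}.
Stable partition: {D,G} | {I,K} | {F} | {A} | {L} | {C} — 6 equivalence classes.
D and G lie in the same block of the stable partition, so they are equivalent — no string distinguishes them.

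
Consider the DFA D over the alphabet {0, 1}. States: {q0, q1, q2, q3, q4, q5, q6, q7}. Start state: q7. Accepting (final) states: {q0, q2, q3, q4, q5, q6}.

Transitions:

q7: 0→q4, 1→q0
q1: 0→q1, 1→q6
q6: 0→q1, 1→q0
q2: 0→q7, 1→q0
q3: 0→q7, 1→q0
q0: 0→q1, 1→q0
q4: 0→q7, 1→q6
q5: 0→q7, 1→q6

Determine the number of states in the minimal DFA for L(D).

States {q2,q3,q5} cannot be reached from the start state, so discard them.
P0 = {q0,q4,q6} | {q1,q7}.
On input 0, block {q1,q7} splits into {q1} and {q7}.
Refine {q0,q4,q6} on symbol 0: members go to different blocks, giving {q0,q6} and {q4}.
The partition is now stable with 4 blocks: {q0,q6} | {q1} | {q7} | {q4}.

4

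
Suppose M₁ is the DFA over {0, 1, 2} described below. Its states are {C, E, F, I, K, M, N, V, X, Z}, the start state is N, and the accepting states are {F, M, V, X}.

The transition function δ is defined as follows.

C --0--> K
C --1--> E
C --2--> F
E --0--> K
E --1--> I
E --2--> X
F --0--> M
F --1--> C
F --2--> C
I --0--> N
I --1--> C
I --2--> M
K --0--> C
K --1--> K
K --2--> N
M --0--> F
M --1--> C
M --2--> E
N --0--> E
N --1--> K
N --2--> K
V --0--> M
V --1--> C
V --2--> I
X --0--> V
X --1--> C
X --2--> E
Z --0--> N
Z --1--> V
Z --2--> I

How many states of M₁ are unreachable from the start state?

Starting at N and following transitions, the reachable set is {C, E, F, I, K, M, N, V, X}. That leaves Z unreachable — 1 in total.

1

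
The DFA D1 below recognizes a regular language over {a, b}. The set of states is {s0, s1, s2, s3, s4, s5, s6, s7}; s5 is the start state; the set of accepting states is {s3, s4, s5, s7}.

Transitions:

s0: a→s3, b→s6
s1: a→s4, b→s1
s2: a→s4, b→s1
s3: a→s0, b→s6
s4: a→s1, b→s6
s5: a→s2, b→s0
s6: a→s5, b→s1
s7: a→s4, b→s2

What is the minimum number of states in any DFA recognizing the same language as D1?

Reachable states from the start: {s0,s1,s2,s3,s4,s5,s6}. Unreachable: {s7} — drop them.
P0 = {s3,s4,s5} | {s0,s1,s2,s6}.
The partition is now stable with 2 blocks: {s3,s4,s5} | {s0,s1,s2,s6}.

2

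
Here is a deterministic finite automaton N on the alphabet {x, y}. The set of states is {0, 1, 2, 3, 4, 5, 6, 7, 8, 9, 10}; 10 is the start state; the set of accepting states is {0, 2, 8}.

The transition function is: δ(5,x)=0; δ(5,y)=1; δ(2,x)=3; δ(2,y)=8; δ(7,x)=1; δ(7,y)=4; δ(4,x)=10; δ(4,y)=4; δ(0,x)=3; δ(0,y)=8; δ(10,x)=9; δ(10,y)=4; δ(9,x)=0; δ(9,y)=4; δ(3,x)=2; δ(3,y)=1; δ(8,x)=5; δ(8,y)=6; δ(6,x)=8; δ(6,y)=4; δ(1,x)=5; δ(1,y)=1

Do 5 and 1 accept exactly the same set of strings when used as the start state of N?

No

States {7} cannot be reached from the start state, so discard them.
Initial partition by acceptance: {0,2,8} | {1,3,4,5,6,9,10}.
On input y, block {0,2,8} splits into {0,2} and {8}.
Split {1,3,4,5,6,9,10} by δ(·,x) → {1,4,10} and {3,5,9} and {6}.
On input x, block {1,4,10} splits into {1,10} and {4}.
Split {1,10} by δ(·,y) → {1} and {10}.
On input y, block {3,5,9} splits into {3,5} and {9}.
No further refinement is possible. Final partition (8 blocks): {0,2} | {1} | {8} | {3,5} | {6} | {4} | {10} | {9}.
5 and 1 end up in different blocks, so they are distinguishable. For instance, the string 'x' is accepted from only 5.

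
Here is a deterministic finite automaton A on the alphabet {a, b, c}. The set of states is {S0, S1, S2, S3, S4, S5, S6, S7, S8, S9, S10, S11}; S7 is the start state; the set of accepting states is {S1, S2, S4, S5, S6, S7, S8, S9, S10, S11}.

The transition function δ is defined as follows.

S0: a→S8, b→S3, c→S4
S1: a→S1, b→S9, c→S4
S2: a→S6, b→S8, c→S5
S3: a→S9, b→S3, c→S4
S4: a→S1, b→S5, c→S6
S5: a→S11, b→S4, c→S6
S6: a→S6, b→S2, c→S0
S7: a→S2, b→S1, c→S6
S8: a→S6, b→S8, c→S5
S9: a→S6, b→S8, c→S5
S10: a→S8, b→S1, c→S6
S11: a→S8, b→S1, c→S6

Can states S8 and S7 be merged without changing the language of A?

No

Reachable states from the start: {S0,S1,S2,S3,S4,S5,S6,S7,S8,S9,S11}. Unreachable: {S10} — drop them.
Start with accepting vs non-accepting: {S1,S2,S4,S5,S6,S7,S8,S9,S11} | {S0,S3}.
On input c, block {S1,S2,S4,S5,S6,S7,S8,S9,S11} splits into {S1,S2,S4,S5,S7,S8,S9,S11} and {S6}.
On input a, block {S1,S2,S4,S5,S7,S8,S9,S11} splits into {S1,S4,S5,S7,S11} and {S2,S8,S9}.
On input a, block {S1,S4,S5,S7,S11} splits into {S1,S4,S5} and {S7,S11}.
Refine {S1,S4,S5} on symbol a: members go to different blocks, giving {S1,S4} and {S5}.
On input b, block {S1,S4} splits into {S1} and {S4}.
Stable partition: {S1} | {S0,S3} | {S6} | {S2,S8,S9} | {S7,S11} | {S5} | {S4} — 7 equivalence classes.
S8 and S7 end up in different blocks, so they are distinguishable. For instance, the string 'ac' is accepted from only S7.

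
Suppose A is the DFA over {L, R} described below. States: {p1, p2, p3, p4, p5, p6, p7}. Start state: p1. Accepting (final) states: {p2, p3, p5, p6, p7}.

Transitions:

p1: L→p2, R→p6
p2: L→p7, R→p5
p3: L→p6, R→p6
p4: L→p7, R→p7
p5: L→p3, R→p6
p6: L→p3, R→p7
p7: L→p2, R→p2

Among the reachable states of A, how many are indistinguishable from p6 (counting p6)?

Reachable states from the start: {p1,p2,p3,p5,p6,p7}. Unreachable: {p4} — drop them.
P0 = {p2,p3,p5,p6,p7} | {p1}.
Stable partition: {p2,p3,p5,p6,p7} | {p1} — 2 equivalence classes.
State p6 belongs to the block {p2,p3,p5,p6,p7}, which has 5 states.

5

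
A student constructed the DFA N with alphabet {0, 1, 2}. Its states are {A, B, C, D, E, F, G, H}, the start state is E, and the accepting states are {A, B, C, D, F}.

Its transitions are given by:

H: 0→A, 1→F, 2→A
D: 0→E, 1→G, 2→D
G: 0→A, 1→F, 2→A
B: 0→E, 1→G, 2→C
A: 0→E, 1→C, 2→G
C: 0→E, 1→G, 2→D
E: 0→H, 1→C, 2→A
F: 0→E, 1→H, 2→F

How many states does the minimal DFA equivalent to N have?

States {B} cannot be reached from the start state, so discard them.
Initial partition by acceptance: {A,C,D,F} | {E,G,H}.
Split {A,C,D,F} by δ(·,1) → {C,D,F} and {A}.
On input 0, block {E,G,H} splits into {G,H} and {E}.
No further refinement is possible. Final partition (4 blocks): {C,D,F} | {G,H} | {A} | {E}.

4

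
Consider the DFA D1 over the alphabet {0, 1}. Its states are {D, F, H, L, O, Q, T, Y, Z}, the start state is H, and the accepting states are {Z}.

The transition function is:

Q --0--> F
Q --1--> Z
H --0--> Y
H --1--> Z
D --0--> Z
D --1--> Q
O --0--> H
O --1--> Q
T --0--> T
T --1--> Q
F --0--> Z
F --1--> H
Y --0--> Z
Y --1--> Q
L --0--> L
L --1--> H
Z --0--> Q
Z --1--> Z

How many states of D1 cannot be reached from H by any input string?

4

Starting at H and following transitions, the reachable set is {F, H, Q, Y, Z}. That leaves D, L, O, T unreachable — 4 in total.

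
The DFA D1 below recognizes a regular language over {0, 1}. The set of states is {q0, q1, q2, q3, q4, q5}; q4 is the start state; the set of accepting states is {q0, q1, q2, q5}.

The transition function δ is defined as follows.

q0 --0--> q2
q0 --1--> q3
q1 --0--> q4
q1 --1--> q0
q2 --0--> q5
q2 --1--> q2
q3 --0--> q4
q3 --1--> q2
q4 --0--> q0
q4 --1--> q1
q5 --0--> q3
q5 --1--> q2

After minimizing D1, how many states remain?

All states are reachable from the start state.
Start with accepting vs non-accepting: {q0,q1,q2,q5} | {q3,q4}.
Split {q0,q1,q2,q5} by δ(·,0) → {q0,q2} and {q1,q5}.
Refine {q0,q2} on symbol 0: members go to different blocks, giving {q0} and {q2}.
Refine {q3,q4} on symbol 0: members go to different blocks, giving {q3} and {q4}.
Refine {q1,q5} on symbol 0: members go to different blocks, giving {q1} and {q5}.
Stable partition: {q0} | {q3} | {q1} | {q2} | {q4} | {q5} — 6 equivalence classes.

6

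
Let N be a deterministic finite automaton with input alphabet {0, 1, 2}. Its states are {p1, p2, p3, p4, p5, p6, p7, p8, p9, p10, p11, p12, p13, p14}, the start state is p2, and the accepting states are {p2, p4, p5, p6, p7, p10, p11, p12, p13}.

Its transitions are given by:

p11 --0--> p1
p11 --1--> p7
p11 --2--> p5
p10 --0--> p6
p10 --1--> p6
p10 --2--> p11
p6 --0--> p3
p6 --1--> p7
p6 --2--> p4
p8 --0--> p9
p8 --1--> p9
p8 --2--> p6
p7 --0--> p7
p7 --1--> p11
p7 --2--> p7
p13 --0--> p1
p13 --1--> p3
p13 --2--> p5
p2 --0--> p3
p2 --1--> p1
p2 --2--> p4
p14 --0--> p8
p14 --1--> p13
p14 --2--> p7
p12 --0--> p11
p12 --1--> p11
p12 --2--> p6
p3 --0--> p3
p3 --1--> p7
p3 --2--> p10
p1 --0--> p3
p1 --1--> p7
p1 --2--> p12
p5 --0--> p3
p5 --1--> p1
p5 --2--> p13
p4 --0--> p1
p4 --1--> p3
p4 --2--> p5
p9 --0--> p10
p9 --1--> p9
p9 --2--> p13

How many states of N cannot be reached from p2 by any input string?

Starting at p2 and following transitions, the reachable set is {p1, p2, p3, p4, p5, p6, p7, p10, p11, p12, p13}. That leaves p8, p9, p14 unreachable — 3 in total.

3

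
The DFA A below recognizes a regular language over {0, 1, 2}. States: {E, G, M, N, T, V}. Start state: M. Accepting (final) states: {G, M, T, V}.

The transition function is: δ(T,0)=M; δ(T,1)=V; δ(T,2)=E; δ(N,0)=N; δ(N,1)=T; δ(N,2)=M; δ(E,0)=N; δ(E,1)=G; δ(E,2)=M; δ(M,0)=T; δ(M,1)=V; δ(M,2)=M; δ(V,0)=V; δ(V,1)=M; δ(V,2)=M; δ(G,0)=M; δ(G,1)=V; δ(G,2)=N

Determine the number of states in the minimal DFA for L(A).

4

Every state is reachable, so we keep all 6.
P0 = {G,M,T,V} | {E,N}.
Refine {G,M,T,V} on symbol 2: members go to different blocks, giving {G,T} and {M,V}.
On input 0, block {M,V} splits into {V} and {M}.
Stable partition: {G,T} | {E,N} | {V} | {M} — 4 equivalence classes.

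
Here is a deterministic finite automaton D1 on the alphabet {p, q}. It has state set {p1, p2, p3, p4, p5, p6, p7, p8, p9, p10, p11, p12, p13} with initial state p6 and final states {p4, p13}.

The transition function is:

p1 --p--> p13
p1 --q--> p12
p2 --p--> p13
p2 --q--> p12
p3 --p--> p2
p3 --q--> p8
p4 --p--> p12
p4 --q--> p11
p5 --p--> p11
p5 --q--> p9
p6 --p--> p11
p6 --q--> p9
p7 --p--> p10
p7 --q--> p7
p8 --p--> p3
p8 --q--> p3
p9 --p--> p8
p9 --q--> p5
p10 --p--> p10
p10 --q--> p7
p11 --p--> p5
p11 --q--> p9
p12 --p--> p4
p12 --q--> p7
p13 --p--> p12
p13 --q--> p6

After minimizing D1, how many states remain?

8

Reachable states from the start: {p2,p3,p4,p5,p6,p7,p8,p9,p10,p11,p12,p13}. Unreachable: {p1} — drop them.
P0 = {p4,p13} | {p2,p3,p5,p6,p7,p8,p9,p10,p11,p12}.
On input p, block {p2,p3,p5,p6,p7,p8,p9,p10,p11,p12} splits into {p3,p5,p6,p7,p8,p9,p10,p11} and {p2,p12}.
Refine {p3,p5,p6,p7,p8,p9,p10,p11} on symbol p: members go to different blocks, giving {p5,p6,p7,p8,p9,p10,p11} and {p3}.
Refine {p5,p6,p7,p8,p9,p10,p11} on symbol p: members go to different blocks, giving {p5,p6,p7,p9,p10,p11} and {p8}.
Split {p5,p6,p7,p9,p10,p11} by δ(·,p) → {p5,p6,p7,p10,p11} and {p9}.
On input q, block {p5,p6,p7,p10,p11} splits into {p5,p6,p11} and {p7,p10}.
Split {p2,p12} by δ(·,q) → {p2} and {p12}.
No further refinement is possible. Final partition (8 blocks): {p4,p13} | {p5,p6,p11} | {p2} | {p3} | {p8} | {p9} | {p7,p10} | {p12}.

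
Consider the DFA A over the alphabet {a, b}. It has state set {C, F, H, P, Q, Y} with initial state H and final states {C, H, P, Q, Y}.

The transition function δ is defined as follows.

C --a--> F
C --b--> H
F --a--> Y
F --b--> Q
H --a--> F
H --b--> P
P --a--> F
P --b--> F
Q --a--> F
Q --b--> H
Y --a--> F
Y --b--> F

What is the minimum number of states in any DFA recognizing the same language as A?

Reachable states from the start: {F,H,P,Q,Y}. Unreachable: {C} — drop them.
P0 = {H,P,Q,Y} | {F}.
Refine {H,P,Q,Y} on symbol b: members go to different blocks, giving {H,Q} and {P,Y}.
On input b, block {H,Q} splits into {H} and {Q}.
No further refinement is possible. Final partition (4 blocks): {H} | {F} | {P,Y} | {Q}.

4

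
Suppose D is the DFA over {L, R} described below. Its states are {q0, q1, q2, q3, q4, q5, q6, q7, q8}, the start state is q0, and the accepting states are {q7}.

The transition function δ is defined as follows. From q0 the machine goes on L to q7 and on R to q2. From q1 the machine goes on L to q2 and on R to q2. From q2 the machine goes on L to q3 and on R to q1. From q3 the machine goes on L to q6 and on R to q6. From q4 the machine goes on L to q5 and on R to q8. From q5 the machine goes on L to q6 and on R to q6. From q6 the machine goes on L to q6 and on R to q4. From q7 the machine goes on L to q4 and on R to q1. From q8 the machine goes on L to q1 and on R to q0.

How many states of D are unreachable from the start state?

0

A breadth-first search from the start state visits every state.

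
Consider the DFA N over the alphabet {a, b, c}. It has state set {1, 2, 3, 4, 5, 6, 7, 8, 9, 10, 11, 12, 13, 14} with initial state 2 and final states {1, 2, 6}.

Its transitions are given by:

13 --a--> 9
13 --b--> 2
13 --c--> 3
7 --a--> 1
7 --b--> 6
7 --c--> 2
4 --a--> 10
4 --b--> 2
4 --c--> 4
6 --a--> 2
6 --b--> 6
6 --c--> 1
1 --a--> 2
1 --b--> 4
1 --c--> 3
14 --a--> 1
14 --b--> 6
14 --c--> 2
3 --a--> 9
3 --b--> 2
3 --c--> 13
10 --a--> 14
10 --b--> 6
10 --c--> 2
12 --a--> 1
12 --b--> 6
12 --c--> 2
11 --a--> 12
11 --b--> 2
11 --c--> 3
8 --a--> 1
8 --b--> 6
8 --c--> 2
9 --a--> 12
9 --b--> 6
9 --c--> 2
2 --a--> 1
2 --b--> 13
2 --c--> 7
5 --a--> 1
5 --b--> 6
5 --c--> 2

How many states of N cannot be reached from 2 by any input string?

Starting at 2 and following transitions, the reachable set is {1, 2, 3, 4, 6, 7, 9, 10, 12, 13, 14}. That leaves 5, 8, 11 unreachable — 3 in total.

3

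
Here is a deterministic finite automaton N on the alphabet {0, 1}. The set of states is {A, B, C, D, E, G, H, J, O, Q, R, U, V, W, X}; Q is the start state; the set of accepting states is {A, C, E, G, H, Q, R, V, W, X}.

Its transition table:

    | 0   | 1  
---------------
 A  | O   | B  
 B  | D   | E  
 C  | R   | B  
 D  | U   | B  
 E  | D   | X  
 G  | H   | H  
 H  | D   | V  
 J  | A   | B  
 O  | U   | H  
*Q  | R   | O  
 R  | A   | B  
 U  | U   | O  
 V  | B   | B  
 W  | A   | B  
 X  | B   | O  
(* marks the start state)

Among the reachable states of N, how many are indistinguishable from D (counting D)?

States {C,G,J,W} cannot be reached from the start state, so discard them.
P0 = {A,E,H,Q,R,V,X} | {B,D,O,U}.
Refine {A,E,H,Q,R,V,X} on symbol 0: members go to different blocks, giving {A,E,H,V,X} and {Q,R}.
On input 1, block {A,E,H,V,X} splits into {A,V,X} and {E,H}.
Refine {B,D,O,U} on symbol 1: members go to different blocks, giving {D,U} and {B,O}.
Split {Q,R} by δ(·,0) → {R} and {Q}.
The partition is now stable with 6 blocks: {A,V,X} | {D,U} | {R} | {E,H} | {B,O} | {Q}.
State D belongs to the block {D,U}, which has 2 states.

2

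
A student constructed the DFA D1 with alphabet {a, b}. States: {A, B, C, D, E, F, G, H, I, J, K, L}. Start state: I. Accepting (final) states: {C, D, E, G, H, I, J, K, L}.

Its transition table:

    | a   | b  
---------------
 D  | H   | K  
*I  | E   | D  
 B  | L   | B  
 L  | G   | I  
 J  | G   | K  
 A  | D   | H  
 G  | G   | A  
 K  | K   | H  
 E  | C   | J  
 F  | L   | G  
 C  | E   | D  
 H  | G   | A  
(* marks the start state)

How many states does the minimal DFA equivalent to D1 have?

Reachable states from the start: {A,C,D,E,G,H,I,J,K}. Unreachable: {B,F,L} — drop them.
P0 = {C,D,E,G,H,I,J,K} | {A}.
Refine {C,D,E,G,H,I,J,K} on symbol b: members go to different blocks, giving {C,D,E,I,J,K} and {G,H}.
On input a, block {C,D,E,I,J,K} splits into {C,E,I,K} and {D,J}.
On input b, block {C,E,I,K} splits into {C,E,I} and {K}.
Stable partition: {C,E,I} | {A} | {G,H} | {D,J} | {K} — 5 equivalence classes.

5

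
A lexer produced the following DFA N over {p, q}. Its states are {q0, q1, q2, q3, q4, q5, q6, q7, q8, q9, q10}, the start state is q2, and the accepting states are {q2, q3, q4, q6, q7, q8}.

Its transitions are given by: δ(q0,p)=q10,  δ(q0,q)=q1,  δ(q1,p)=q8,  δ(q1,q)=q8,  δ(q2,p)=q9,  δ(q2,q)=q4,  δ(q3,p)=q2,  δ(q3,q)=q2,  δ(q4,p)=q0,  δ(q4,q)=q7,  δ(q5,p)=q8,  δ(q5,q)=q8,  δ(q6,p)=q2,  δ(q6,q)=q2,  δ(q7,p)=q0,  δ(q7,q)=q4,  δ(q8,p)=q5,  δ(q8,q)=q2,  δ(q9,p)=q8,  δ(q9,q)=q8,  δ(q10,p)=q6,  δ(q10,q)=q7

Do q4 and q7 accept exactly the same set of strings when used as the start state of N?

Yes

States {q3} cannot be reached from the start state, so discard them.
P0 = {q2,q4,q6,q7,q8} | {q0,q1,q5,q9,q10}.
On input p, block {q2,q4,q6,q7,q8} splits into {q2,q4,q7,q8} and {q6}.
On input p, block {q0,q1,q5,q9,q10} splits into {q1,q5,q9} and {q0} and {q10}.
Refine {q2,q4,q7,q8} on symbol p: members go to different blocks, giving {q2,q8} and {q4,q7}.
On input q, block {q2,q8} splits into {q2} and {q8}.
Stable partition: {q2} | {q1,q5,q9} | {q6} | {q0} | {q10} | {q4,q7} | {q8} — 7 equivalence classes.
q4 and q7 lie in the same block of the stable partition, so they are equivalent — no string distinguishes them.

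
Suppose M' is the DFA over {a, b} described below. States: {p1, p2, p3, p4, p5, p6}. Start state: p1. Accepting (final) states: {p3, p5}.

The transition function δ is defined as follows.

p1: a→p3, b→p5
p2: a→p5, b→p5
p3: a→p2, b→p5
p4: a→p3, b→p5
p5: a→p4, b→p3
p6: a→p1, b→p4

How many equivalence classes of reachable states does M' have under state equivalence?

Reachable states from the start: {p1,p2,p3,p4,p5}. Unreachable: {p6} — drop them.
P0 = {p3,p5} | {p1,p2,p4}.
No further refinement is possible. Final partition (2 blocks): {p3,p5} | {p1,p2,p4}.

2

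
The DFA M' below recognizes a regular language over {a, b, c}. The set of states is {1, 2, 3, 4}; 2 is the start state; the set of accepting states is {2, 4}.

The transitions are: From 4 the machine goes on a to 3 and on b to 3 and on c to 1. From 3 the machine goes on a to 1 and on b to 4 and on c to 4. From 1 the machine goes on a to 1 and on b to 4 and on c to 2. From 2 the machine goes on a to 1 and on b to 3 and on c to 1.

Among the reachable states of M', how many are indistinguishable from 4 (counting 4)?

P0 = {2,4} | {1,3}.
The partition is now stable with 2 blocks: {2,4} | {1,3}.
The equivalence class containing 4 is {2,4}, of size 2.

2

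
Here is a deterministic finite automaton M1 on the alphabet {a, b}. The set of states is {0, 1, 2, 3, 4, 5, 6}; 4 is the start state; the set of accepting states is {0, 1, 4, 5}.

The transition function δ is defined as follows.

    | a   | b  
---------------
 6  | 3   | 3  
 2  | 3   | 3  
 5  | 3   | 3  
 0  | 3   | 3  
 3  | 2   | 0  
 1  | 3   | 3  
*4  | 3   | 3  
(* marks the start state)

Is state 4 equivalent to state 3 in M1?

No

First remove the unreachable states {1,5,6}; 4 states remain.
Start with accepting vs non-accepting: {0,4} | {2,3}.
Split {2,3} by δ(·,b) → {2} and {3}.
No further refinement is possible. Final partition (3 blocks): {0,4} | {2} | {3}.
4 and 3 end up in different blocks, so they are distinguishable. For instance, the string 'ε' is accepted from only 4.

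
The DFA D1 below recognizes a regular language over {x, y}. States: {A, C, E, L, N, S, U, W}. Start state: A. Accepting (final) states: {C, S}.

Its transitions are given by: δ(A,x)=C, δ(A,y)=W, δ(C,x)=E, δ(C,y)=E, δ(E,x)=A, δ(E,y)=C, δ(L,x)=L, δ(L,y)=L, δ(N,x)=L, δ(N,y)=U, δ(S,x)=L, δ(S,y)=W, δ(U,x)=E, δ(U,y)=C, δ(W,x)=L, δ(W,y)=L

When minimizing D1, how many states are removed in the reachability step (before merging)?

3

Starting at A and following transitions, the reachable set is {A, C, E, L, W}. That leaves N, S, U unreachable — 3 in total.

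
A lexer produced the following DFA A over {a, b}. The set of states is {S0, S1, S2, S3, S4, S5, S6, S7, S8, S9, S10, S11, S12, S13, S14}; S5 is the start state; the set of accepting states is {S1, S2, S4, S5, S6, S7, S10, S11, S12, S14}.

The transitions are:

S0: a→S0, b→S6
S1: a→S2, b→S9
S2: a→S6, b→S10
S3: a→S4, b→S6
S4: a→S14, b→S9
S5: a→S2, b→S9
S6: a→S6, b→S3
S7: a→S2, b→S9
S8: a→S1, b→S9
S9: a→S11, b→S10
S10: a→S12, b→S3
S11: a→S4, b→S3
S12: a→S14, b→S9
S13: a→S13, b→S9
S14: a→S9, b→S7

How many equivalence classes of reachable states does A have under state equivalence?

8

States {S0,S1,S8,S13} cannot be reached from the start state, so discard them.
Initial partition by acceptance: {S2,S4,S5,S6,S7,S10,S11,S12,S14} | {S3,S9}.
Refine {S2,S4,S5,S6,S7,S10,S11,S12,S14} on symbol a: members go to different blocks, giving {S2,S4,S5,S6,S7,S10,S11,S12} and {S14}.
Refine {S2,S4,S5,S6,S7,S10,S11,S12} on symbol a: members go to different blocks, giving {S2,S5,S6,S7,S10,S11} and {S4,S12}.
On input a, block {S2,S5,S6,S7,S10,S11} splits into {S2,S5,S6,S7} and {S10,S11}.
On input b, block {S2,S5,S6,S7} splits into {S5,S6,S7} and {S2}.
Split {S5,S6,S7} by δ(·,a) → {S5,S7} and {S6}.
On input a, block {S3,S9} splits into {S3} and {S9}.
Stable partition: {S5,S7} | {S3} | {S14} | {S4,S12} | {S10,S11} | {S2} | {S6} | {S9} — 8 equivalence classes.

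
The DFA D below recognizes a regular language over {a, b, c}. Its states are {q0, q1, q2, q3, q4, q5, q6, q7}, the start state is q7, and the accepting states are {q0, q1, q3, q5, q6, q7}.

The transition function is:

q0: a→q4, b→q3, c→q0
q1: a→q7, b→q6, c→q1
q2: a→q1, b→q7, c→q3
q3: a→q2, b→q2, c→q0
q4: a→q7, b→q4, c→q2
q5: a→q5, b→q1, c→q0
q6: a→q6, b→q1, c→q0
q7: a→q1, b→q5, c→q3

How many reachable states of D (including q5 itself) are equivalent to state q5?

2

Every state is reachable, so we keep all 8.
Start with accepting vs non-accepting: {q0,q1,q3,q5,q6,q7} | {q2,q4}.
Split {q0,q1,q3,q5,q6,q7} by δ(·,a) → {q1,q5,q6,q7} and {q0,q3}.
Refine {q1,q5,q6,q7} on symbol c: members go to different blocks, giving {q5,q6,q7} and {q1}.
On input a, block {q5,q6,q7} splits into {q5,q6} and {q7}.
On input a, block {q2,q4} splits into {q2} and {q4}.
On input a, block {q0,q3} splits into {q0} and {q3}.
No further refinement is possible. Final partition (7 blocks): {q5,q6} | {q2} | {q0} | {q1} | {q7} | {q4} | {q3}.
State q5 belongs to the block {q5,q6}, which has 2 states.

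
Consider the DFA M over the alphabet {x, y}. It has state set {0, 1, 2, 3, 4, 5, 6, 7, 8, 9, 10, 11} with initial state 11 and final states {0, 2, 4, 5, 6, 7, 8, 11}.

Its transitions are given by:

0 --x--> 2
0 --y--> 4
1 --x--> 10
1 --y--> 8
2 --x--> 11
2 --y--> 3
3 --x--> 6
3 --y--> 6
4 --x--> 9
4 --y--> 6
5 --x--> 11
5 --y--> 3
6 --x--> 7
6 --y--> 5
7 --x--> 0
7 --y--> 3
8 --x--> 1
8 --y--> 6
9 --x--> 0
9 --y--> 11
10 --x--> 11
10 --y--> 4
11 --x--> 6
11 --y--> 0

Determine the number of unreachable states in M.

3

No path from 11 leads to 1, 8, 10; the other 9 states are all reachable.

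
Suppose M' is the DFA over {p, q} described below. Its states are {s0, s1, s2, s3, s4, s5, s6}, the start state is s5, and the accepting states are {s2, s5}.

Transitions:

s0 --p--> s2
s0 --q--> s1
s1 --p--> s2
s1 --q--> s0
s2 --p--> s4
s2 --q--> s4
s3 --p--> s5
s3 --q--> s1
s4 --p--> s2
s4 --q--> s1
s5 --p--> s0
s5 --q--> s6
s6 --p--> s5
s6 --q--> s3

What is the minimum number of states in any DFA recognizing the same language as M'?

Initial partition by acceptance: {s2,s5} | {s0,s1,s3,s4,s6}.
The partition is now stable with 2 blocks: {s2,s5} | {s0,s1,s3,s4,s6}.

2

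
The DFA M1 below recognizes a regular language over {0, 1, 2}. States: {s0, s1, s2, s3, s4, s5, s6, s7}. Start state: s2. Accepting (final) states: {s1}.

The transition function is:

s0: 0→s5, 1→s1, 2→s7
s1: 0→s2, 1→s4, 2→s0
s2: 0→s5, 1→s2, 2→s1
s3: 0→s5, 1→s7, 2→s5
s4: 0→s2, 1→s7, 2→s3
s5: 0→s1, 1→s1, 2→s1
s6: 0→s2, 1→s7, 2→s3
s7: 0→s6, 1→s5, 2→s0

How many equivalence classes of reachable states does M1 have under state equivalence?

7

P0 = {s1} | {s0,s2,s3,s4,s5,s6,s7}.
On input 0, block {s0,s2,s3,s4,s5,s6,s7} splits into {s0,s2,s3,s4,s6,s7} and {s5}.
Refine {s0,s2,s3,s4,s6,s7} on symbol 0: members go to different blocks, giving {s0,s2,s3} and {s4,s6,s7}.
Split {s0,s2,s3} by δ(·,1) → {s0} and {s2} and {s3}.
On input 0, block {s4,s6,s7} splits into {s4,s6} and {s7}.
The partition is now stable with 7 blocks: {s1} | {s0} | {s5} | {s4,s6} | {s2} | {s3} | {s7}.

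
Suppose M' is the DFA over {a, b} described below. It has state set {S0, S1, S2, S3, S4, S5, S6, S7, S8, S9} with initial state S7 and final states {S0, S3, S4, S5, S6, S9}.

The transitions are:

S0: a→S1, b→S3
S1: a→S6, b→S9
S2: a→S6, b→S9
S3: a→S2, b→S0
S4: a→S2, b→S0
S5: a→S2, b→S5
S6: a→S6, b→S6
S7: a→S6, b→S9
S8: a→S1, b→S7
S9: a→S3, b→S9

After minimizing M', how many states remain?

4

Reachable states from the start: {S0,S1,S2,S3,S6,S7,S9}. Unreachable: {S4,S5,S8} — drop them.
Start with accepting vs non-accepting: {S0,S3,S6,S9} | {S1,S2,S7}.
Refine {S0,S3,S6,S9} on symbol a: members go to different blocks, giving {S0,S3} and {S6,S9}.
On input a, block {S6,S9} splits into {S6} and {S9}.
The partition is now stable with 4 blocks: {S0,S3} | {S1,S2,S7} | {S6} | {S9}.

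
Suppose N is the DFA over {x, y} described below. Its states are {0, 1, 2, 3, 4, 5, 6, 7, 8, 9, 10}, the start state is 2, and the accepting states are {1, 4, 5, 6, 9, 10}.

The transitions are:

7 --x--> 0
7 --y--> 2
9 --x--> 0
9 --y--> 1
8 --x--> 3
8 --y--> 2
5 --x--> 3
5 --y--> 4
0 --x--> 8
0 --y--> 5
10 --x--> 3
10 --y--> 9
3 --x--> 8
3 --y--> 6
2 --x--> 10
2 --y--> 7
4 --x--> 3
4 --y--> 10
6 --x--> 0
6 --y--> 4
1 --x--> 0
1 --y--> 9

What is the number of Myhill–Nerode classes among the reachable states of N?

4

P0 = {1,4,5,6,9,10} | {0,2,3,7,8}.
Split {0,2,3,7,8} by δ(·,x) → {0,3,7,8} and {2}.
Refine {0,3,7,8} on symbol y: members go to different blocks, giving {0,3} and {7,8}.
No further refinement is possible. Final partition (4 blocks): {1,4,5,6,9,10} | {0,3} | {2} | {7,8}.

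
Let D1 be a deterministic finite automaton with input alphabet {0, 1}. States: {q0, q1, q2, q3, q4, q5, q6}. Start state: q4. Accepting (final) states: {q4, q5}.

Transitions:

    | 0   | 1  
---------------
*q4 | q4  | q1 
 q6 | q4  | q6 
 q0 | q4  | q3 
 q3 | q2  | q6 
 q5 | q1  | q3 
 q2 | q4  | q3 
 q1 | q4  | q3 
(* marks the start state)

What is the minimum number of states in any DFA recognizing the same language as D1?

States {q0,q5} cannot be reached from the start state, so discard them.
P0 = {q4} | {q1,q2,q3,q6}.
Refine {q1,q2,q3,q6} on symbol 0: members go to different blocks, giving {q1,q2,q6} and {q3}.
Split {q1,q2,q6} by δ(·,1) → {q1,q2} and {q6}.
The partition is now stable with 4 blocks: {q4} | {q1,q2} | {q3} | {q6}.

4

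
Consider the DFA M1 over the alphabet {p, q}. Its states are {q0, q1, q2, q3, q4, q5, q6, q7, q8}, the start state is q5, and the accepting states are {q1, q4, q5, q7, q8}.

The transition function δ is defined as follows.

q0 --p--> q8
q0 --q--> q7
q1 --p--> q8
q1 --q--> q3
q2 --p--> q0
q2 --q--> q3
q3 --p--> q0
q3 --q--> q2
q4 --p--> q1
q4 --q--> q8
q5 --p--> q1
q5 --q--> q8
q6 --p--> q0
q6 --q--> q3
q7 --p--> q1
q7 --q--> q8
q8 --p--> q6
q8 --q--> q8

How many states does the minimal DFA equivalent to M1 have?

States {q4} cannot be reached from the start state, so discard them.
Start with accepting vs non-accepting: {q1,q5,q7,q8} | {q0,q2,q3,q6}.
Split {q1,q5,q7,q8} by δ(·,p) → {q1,q5,q7} and {q8}.
On input p, block {q1,q5,q7} splits into {q5,q7} and {q1}.
Split {q0,q2,q3,q6} by δ(·,p) → {q2,q3,q6} and {q0}.
The partition is now stable with 5 blocks: {q5,q7} | {q2,q3,q6} | {q8} | {q1} | {q0}.

5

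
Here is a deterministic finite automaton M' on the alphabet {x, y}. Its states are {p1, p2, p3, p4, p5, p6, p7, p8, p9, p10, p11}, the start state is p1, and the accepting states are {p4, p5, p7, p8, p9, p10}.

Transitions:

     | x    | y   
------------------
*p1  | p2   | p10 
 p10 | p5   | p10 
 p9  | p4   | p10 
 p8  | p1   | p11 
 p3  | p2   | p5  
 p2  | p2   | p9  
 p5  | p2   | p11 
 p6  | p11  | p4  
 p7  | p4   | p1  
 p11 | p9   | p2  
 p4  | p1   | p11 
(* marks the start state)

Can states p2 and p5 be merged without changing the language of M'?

No

States {p3,p6,p7,p8} cannot be reached from the start state, so discard them.
Start with accepting vs non-accepting: {p4,p5,p9,p10} | {p1,p2,p11}.
Refine {p4,p5,p9,p10} on symbol x: members go to different blocks, giving {p4,p5} and {p9,p10}.
Refine {p1,p2,p11} on symbol x: members go to different blocks, giving {p1,p2} and {p11}.
Stable partition: {p4,p5} | {p1,p2} | {p9,p10} | {p11} — 4 equivalence classes.
p2 and p5 end up in different blocks, so they are distinguishable. For instance, the string 'ε' is accepted from only p5.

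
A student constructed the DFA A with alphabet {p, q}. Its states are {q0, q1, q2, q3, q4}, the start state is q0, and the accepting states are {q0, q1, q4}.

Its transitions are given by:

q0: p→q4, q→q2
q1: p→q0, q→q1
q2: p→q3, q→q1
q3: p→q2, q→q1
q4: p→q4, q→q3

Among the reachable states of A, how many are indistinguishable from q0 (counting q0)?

2

All states are reachable from the start state.
Start with accepting vs non-accepting: {q0,q1,q4} | {q2,q3}.
Refine {q0,q1,q4} on symbol q: members go to different blocks, giving {q0,q4} and {q1}.
Stable partition: {q0,q4} | {q2,q3} | {q1} — 3 equivalence classes.
State q0 belongs to the block {q0,q4}, which has 2 states.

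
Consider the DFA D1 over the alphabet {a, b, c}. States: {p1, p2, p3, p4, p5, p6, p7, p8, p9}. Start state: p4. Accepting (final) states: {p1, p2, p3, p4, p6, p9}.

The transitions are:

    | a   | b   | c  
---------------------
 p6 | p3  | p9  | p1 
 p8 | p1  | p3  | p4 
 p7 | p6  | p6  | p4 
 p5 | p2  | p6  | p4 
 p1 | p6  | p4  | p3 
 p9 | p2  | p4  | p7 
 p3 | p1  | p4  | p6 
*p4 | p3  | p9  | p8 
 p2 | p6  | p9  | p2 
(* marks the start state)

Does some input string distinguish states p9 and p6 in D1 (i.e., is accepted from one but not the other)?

Yes

Reachable states from the start: {p1,p2,p3,p4,p6,p7,p8,p9}. Unreachable: {p5} — drop them.
Start with accepting vs non-accepting: {p1,p2,p3,p4,p6,p9} | {p7,p8}.
Split {p1,p2,p3,p4,p6,p9} by δ(·,c) → {p1,p2,p3,p6} and {p4,p9}.
No further refinement is possible. Final partition (3 blocks): {p1,p2,p3,p6} | {p7,p8} | {p4,p9}.
p9 and p6 end up in different blocks, so they are distinguishable. For instance, the string 'c' is accepted from only p6.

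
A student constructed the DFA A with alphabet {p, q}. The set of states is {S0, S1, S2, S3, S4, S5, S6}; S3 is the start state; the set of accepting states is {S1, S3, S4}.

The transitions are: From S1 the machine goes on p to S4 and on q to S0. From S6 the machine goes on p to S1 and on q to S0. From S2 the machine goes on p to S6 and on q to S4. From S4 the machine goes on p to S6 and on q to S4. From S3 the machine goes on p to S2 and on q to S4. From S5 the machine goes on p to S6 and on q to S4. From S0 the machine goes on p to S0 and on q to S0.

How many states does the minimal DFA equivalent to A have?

6

First remove the unreachable states {S5}; 6 states remain.
Start with accepting vs non-accepting: {S1,S3,S4} | {S0,S2,S6}.
Split {S1,S3,S4} by δ(·,p) → {S3,S4} and {S1}.
On input p, block {S0,S2,S6} splits into {S0,S2} and {S6}.
On input p, block {S3,S4} splits into {S3} and {S4}.
Split {S0,S2} by δ(·,p) → {S0} and {S2}.
The partition is now stable with 6 blocks: {S3} | {S0} | {S1} | {S6} | {S4} | {S2}.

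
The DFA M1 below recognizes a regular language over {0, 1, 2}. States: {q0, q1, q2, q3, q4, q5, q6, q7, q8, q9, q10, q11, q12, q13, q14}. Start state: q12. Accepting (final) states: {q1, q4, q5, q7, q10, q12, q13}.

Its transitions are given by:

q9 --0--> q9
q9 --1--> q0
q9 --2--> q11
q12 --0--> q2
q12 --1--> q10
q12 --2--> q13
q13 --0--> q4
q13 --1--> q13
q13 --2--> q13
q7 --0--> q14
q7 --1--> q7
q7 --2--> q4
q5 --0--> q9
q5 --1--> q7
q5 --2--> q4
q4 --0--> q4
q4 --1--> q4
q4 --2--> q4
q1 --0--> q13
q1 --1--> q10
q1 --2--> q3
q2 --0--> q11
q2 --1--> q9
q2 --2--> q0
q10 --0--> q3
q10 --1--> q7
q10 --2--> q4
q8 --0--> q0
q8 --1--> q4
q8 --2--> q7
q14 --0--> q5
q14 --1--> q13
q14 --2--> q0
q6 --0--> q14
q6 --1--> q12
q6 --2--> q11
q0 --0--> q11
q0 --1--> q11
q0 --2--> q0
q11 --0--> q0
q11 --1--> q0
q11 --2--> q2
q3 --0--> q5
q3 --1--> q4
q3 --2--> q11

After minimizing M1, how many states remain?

5

Reachable states from the start: {q0,q2,q3,q4,q5,q7,q9,q10,q11,q12,q13,q14}. Unreachable: {q1,q6,q8} — drop them.
Initial partition by acceptance: {q4,q5,q7,q10,q12,q13} | {q0,q2,q3,q9,q11,q14}.
Refine {q4,q5,q7,q10,q12,q13} on symbol 0: members go to different blocks, giving {q5,q7,q10,q12} and {q4,q13}.
Refine {q0,q2,q3,q9,q11,q14} on symbol 0: members go to different blocks, giving {q0,q2,q9,q11} and {q3,q14}.
Split {q5,q7,q10,q12} by δ(·,0) → {q5,q12} and {q7,q10}.
Stable partition: {q5,q12} | {q0,q2,q9,q11} | {q4,q13} | {q3,q14} | {q7,q10} — 5 equivalence classes.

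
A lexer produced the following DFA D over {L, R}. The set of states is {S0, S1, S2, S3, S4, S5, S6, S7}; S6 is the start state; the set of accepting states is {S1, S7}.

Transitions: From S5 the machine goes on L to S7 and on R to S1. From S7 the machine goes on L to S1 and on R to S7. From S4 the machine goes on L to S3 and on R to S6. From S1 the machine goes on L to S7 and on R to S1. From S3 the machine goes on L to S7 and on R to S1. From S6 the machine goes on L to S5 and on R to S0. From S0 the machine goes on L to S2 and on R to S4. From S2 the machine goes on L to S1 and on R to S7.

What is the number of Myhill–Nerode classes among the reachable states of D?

3

Every state is reachable, so we keep all 8.
Initial partition by acceptance: {S1,S7} | {S0,S2,S3,S4,S5,S6}.
Refine {S0,S2,S3,S4,S5,S6} on symbol L: members go to different blocks, giving {S0,S4,S6} and {S2,S3,S5}.
No further refinement is possible. Final partition (3 blocks): {S1,S7} | {S0,S4,S6} | {S2,S3,S5}.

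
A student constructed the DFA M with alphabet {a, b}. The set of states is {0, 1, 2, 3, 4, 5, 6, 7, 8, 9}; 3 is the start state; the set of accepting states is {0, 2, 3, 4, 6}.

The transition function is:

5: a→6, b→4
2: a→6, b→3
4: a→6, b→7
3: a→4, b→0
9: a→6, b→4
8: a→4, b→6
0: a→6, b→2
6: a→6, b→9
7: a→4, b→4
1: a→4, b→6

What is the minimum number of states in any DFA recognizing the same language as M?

Reachable states from the start: {0,2,3,4,6,7,9}. Unreachable: {1,5,8} — drop them.
P0 = {0,2,3,4,6} | {7,9}.
Refine {0,2,3,4,6} on symbol b: members go to different blocks, giving {0,2,3} and {4,6}.
No further refinement is possible. Final partition (3 blocks): {0,2,3} | {7,9} | {4,6}.

3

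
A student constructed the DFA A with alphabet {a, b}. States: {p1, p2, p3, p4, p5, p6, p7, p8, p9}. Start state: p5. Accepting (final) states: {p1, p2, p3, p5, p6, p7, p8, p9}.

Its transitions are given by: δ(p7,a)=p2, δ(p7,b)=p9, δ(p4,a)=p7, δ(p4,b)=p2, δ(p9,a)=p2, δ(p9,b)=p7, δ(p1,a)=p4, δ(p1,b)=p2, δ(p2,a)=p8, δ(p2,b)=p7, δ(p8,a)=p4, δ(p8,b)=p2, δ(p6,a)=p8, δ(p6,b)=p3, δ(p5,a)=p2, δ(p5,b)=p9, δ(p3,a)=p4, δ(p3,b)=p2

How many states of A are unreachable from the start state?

3

No path from p5 leads to p1, p3, p6; the other 6 states are all reachable.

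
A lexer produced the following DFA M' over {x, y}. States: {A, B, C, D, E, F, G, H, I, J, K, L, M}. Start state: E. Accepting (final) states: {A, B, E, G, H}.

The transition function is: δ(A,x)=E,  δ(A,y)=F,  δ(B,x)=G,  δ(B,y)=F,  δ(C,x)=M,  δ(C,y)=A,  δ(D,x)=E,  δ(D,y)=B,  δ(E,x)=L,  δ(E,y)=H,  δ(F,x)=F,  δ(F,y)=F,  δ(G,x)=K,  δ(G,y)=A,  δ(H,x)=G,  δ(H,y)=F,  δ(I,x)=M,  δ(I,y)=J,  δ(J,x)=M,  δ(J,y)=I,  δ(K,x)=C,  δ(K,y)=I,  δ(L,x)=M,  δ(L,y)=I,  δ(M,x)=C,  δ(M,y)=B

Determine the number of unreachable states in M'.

1

BFS from E reaches {A, B, C, E, F, G, H, I, J, K, L, M}; the 1 state(s) D are never visited.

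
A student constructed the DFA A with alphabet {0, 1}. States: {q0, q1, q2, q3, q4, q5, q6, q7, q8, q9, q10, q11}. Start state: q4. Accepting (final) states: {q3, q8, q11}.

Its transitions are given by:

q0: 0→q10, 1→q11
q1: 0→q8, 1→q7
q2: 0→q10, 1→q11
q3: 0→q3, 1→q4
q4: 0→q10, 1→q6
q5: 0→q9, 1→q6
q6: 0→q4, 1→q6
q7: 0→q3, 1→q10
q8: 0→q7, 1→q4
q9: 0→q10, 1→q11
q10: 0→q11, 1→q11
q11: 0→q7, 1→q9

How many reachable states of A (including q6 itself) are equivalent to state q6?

Reachable states from the start: {q3,q4,q6,q7,q9,q10,q11}. Unreachable: {q0,q1,q2,q5,q8} — drop them.
Initial partition by acceptance: {q3,q11} | {q4,q6,q7,q9,q10}.
Refine {q3,q11} on symbol 0: members go to different blocks, giving {q3} and {q11}.
Refine {q4,q6,q7,q9,q10} on symbol 0: members go to different blocks, giving {q4,q6,q9} and {q7} and {q10}.
Refine {q4,q6,q9} on symbol 0: members go to different blocks, giving {q4,q9} and {q6}.
On input 1, block {q4,q9} splits into {q4} and {q9}.
The partition is now stable with 7 blocks: {q3} | {q4} | {q11} | {q7} | {q10} | {q6} | {q9}.
The equivalence class containing q6 is {q6}, of size 1.

1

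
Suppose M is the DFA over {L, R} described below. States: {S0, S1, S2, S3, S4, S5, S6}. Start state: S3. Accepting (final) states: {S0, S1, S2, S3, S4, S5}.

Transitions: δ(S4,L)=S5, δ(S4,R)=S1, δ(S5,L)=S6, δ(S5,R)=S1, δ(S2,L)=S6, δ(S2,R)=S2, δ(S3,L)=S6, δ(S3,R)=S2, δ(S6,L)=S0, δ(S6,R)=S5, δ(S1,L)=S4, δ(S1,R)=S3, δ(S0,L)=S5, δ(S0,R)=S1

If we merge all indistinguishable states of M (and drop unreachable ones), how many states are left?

Every state is reachable, so we keep all 7.
P0 = {S0,S1,S2,S3,S4,S5} | {S6}.
Split {S0,S1,S2,S3,S4,S5} by δ(·,L) → {S0,S1,S4} and {S2,S3,S5}.
Split {S0,S1,S4} by δ(·,L) → {S0,S4} and {S1}.
On input R, block {S2,S3,S5} splits into {S2,S3} and {S5}.
Stable partition: {S0,S4} | {S6} | {S2,S3} | {S1} | {S5} — 5 equivalence classes.

5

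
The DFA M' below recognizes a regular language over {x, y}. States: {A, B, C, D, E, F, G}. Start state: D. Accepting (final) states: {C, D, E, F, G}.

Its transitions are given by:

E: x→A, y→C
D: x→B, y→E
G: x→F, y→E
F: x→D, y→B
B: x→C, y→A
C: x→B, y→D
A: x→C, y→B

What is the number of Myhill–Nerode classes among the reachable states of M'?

First remove the unreachable states {F,G}; 5 states remain.
Start with accepting vs non-accepting: {C,D,E} | {A,B}.
The partition is now stable with 2 blocks: {C,D,E} | {A,B}.

2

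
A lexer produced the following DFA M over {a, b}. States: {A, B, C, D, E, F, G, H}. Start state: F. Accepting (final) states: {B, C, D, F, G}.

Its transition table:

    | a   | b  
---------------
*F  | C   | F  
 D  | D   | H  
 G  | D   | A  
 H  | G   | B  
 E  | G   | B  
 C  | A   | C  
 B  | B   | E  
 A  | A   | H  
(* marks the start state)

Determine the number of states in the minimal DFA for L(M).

6

P0 = {B,C,D,F,G} | {A,E,H}.
Refine {B,C,D,F,G} on symbol a: members go to different blocks, giving {B,D,F,G} and {C}.
On input a, block {B,D,F,G} splits into {B,D,G} and {F}.
Refine {A,E,H} on symbol a: members go to different blocks, giving {E,H} and {A}.
Refine {B,D,G} on symbol b: members go to different blocks, giving {B,D} and {G}.
The partition is now stable with 6 blocks: {B,D} | {E,H} | {C} | {F} | {A} | {G}.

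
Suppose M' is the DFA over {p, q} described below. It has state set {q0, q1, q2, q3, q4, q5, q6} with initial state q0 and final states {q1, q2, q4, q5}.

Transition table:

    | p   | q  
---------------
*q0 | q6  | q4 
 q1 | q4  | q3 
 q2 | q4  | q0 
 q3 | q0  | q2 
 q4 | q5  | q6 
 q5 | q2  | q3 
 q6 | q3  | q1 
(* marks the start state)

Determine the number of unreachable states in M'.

Every one of the 7 states is reachable from q0.

0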